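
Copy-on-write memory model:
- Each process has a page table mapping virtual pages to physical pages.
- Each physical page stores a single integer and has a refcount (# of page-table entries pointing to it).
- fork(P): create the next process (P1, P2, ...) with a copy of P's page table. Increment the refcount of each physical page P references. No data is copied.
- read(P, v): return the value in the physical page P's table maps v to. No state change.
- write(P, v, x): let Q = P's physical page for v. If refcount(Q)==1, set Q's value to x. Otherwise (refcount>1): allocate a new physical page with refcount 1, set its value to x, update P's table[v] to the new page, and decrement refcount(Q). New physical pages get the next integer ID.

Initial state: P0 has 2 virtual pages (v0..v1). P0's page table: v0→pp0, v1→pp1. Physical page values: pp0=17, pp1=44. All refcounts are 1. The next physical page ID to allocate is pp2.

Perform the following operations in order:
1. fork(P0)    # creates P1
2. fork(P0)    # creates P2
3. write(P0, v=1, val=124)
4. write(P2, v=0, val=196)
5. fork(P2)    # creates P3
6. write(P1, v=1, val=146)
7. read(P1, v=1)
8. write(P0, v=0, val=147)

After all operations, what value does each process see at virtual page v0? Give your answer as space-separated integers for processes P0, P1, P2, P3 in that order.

Op 1: fork(P0) -> P1. 2 ppages; refcounts: pp0:2 pp1:2
Op 2: fork(P0) -> P2. 2 ppages; refcounts: pp0:3 pp1:3
Op 3: write(P0, v1, 124). refcount(pp1)=3>1 -> COPY to pp2. 3 ppages; refcounts: pp0:3 pp1:2 pp2:1
Op 4: write(P2, v0, 196). refcount(pp0)=3>1 -> COPY to pp3. 4 ppages; refcounts: pp0:2 pp1:2 pp2:1 pp3:1
Op 5: fork(P2) -> P3. 4 ppages; refcounts: pp0:2 pp1:3 pp2:1 pp3:2
Op 6: write(P1, v1, 146). refcount(pp1)=3>1 -> COPY to pp4. 5 ppages; refcounts: pp0:2 pp1:2 pp2:1 pp3:2 pp4:1
Op 7: read(P1, v1) -> 146. No state change.
Op 8: write(P0, v0, 147). refcount(pp0)=2>1 -> COPY to pp5. 6 ppages; refcounts: pp0:1 pp1:2 pp2:1 pp3:2 pp4:1 pp5:1
P0: v0 -> pp5 = 147
P1: v0 -> pp0 = 17
P2: v0 -> pp3 = 196
P3: v0 -> pp3 = 196

Answer: 147 17 196 196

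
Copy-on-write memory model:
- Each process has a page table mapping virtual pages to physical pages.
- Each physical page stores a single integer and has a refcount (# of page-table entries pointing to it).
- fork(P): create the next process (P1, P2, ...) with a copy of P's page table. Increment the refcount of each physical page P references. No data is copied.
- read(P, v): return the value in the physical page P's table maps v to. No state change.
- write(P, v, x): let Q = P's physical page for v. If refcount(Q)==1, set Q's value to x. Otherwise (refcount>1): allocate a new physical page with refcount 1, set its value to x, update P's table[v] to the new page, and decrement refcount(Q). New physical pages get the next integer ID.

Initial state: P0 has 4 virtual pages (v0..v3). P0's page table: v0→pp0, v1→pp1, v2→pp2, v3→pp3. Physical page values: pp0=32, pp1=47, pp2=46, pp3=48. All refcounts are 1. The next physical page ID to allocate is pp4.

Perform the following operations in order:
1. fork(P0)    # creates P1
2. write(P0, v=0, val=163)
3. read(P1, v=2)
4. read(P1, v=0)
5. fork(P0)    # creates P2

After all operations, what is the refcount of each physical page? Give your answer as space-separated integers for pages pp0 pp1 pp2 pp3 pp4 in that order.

Op 1: fork(P0) -> P1. 4 ppages; refcounts: pp0:2 pp1:2 pp2:2 pp3:2
Op 2: write(P0, v0, 163). refcount(pp0)=2>1 -> COPY to pp4. 5 ppages; refcounts: pp0:1 pp1:2 pp2:2 pp3:2 pp4:1
Op 3: read(P1, v2) -> 46. No state change.
Op 4: read(P1, v0) -> 32. No state change.
Op 5: fork(P0) -> P2. 5 ppages; refcounts: pp0:1 pp1:3 pp2:3 pp3:3 pp4:2

Answer: 1 3 3 3 2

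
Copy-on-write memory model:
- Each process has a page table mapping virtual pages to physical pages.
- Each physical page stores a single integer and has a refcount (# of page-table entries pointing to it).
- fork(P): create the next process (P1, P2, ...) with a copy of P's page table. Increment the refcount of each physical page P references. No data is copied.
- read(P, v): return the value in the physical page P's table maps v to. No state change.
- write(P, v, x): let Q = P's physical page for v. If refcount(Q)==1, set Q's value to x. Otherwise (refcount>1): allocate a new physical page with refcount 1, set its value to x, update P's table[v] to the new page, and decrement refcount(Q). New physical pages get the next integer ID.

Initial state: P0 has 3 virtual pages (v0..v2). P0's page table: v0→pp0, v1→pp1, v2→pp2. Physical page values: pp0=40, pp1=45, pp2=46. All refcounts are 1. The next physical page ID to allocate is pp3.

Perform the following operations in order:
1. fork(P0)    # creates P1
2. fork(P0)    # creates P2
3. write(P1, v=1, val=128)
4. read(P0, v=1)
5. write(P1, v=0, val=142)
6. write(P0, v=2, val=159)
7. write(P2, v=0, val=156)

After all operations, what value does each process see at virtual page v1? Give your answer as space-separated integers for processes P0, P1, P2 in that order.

Op 1: fork(P0) -> P1. 3 ppages; refcounts: pp0:2 pp1:2 pp2:2
Op 2: fork(P0) -> P2. 3 ppages; refcounts: pp0:3 pp1:3 pp2:3
Op 3: write(P1, v1, 128). refcount(pp1)=3>1 -> COPY to pp3. 4 ppages; refcounts: pp0:3 pp1:2 pp2:3 pp3:1
Op 4: read(P0, v1) -> 45. No state change.
Op 5: write(P1, v0, 142). refcount(pp0)=3>1 -> COPY to pp4. 5 ppages; refcounts: pp0:2 pp1:2 pp2:3 pp3:1 pp4:1
Op 6: write(P0, v2, 159). refcount(pp2)=3>1 -> COPY to pp5. 6 ppages; refcounts: pp0:2 pp1:2 pp2:2 pp3:1 pp4:1 pp5:1
Op 7: write(P2, v0, 156). refcount(pp0)=2>1 -> COPY to pp6. 7 ppages; refcounts: pp0:1 pp1:2 pp2:2 pp3:1 pp4:1 pp5:1 pp6:1
P0: v1 -> pp1 = 45
P1: v1 -> pp3 = 128
P2: v1 -> pp1 = 45

Answer: 45 128 45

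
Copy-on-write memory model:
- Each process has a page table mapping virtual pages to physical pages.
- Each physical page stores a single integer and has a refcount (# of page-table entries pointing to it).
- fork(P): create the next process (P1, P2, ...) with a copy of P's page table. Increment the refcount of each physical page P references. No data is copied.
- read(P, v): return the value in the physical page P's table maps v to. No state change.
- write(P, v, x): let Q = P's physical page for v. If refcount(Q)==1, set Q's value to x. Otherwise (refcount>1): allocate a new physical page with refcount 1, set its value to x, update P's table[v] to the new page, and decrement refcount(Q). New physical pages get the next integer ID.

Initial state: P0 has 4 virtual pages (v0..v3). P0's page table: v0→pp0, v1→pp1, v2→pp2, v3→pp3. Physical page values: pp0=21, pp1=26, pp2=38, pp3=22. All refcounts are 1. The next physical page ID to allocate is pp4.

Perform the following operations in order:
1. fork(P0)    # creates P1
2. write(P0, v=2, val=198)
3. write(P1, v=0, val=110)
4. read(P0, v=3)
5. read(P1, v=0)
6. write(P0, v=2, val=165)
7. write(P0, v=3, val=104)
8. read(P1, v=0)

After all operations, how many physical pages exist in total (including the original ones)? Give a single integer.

Answer: 7

Derivation:
Op 1: fork(P0) -> P1. 4 ppages; refcounts: pp0:2 pp1:2 pp2:2 pp3:2
Op 2: write(P0, v2, 198). refcount(pp2)=2>1 -> COPY to pp4. 5 ppages; refcounts: pp0:2 pp1:2 pp2:1 pp3:2 pp4:1
Op 3: write(P1, v0, 110). refcount(pp0)=2>1 -> COPY to pp5. 6 ppages; refcounts: pp0:1 pp1:2 pp2:1 pp3:2 pp4:1 pp5:1
Op 4: read(P0, v3) -> 22. No state change.
Op 5: read(P1, v0) -> 110. No state change.
Op 6: write(P0, v2, 165). refcount(pp4)=1 -> write in place. 6 ppages; refcounts: pp0:1 pp1:2 pp2:1 pp3:2 pp4:1 pp5:1
Op 7: write(P0, v3, 104). refcount(pp3)=2>1 -> COPY to pp6. 7 ppages; refcounts: pp0:1 pp1:2 pp2:1 pp3:1 pp4:1 pp5:1 pp6:1
Op 8: read(P1, v0) -> 110. No state change.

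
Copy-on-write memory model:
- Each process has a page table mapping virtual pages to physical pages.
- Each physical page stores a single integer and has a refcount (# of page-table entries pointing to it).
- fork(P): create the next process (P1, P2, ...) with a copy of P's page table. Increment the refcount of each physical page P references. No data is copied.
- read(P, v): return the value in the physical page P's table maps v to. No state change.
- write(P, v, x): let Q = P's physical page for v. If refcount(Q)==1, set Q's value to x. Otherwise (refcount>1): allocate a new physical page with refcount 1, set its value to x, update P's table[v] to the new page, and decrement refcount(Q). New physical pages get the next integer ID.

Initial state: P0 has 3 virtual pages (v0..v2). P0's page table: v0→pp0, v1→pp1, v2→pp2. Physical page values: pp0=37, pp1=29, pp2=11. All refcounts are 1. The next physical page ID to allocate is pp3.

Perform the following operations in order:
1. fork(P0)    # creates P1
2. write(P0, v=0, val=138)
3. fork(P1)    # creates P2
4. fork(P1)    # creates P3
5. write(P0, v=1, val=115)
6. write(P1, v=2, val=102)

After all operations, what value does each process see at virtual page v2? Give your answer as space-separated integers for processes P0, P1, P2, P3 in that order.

Answer: 11 102 11 11

Derivation:
Op 1: fork(P0) -> P1. 3 ppages; refcounts: pp0:2 pp1:2 pp2:2
Op 2: write(P0, v0, 138). refcount(pp0)=2>1 -> COPY to pp3. 4 ppages; refcounts: pp0:1 pp1:2 pp2:2 pp3:1
Op 3: fork(P1) -> P2. 4 ppages; refcounts: pp0:2 pp1:3 pp2:3 pp3:1
Op 4: fork(P1) -> P3. 4 ppages; refcounts: pp0:3 pp1:4 pp2:4 pp3:1
Op 5: write(P0, v1, 115). refcount(pp1)=4>1 -> COPY to pp4. 5 ppages; refcounts: pp0:3 pp1:3 pp2:4 pp3:1 pp4:1
Op 6: write(P1, v2, 102). refcount(pp2)=4>1 -> COPY to pp5. 6 ppages; refcounts: pp0:3 pp1:3 pp2:3 pp3:1 pp4:1 pp5:1
P0: v2 -> pp2 = 11
P1: v2 -> pp5 = 102
P2: v2 -> pp2 = 11
P3: v2 -> pp2 = 11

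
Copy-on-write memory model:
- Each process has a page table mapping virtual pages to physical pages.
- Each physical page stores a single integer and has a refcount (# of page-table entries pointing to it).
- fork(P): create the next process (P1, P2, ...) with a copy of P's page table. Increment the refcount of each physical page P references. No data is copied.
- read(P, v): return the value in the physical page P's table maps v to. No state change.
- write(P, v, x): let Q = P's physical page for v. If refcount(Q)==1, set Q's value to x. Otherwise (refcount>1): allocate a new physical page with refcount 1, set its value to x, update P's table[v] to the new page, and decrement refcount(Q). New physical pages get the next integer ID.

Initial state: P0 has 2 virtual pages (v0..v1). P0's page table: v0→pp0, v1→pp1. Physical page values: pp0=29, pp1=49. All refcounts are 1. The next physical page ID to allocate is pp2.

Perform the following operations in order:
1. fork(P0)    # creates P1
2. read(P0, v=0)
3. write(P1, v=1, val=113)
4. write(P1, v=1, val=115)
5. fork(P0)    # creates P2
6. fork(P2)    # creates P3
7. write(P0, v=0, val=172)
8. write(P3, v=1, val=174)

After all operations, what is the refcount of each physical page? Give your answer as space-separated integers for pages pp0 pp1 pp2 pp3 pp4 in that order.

Op 1: fork(P0) -> P1. 2 ppages; refcounts: pp0:2 pp1:2
Op 2: read(P0, v0) -> 29. No state change.
Op 3: write(P1, v1, 113). refcount(pp1)=2>1 -> COPY to pp2. 3 ppages; refcounts: pp0:2 pp1:1 pp2:1
Op 4: write(P1, v1, 115). refcount(pp2)=1 -> write in place. 3 ppages; refcounts: pp0:2 pp1:1 pp2:1
Op 5: fork(P0) -> P2. 3 ppages; refcounts: pp0:3 pp1:2 pp2:1
Op 6: fork(P2) -> P3. 3 ppages; refcounts: pp0:4 pp1:3 pp2:1
Op 7: write(P0, v0, 172). refcount(pp0)=4>1 -> COPY to pp3. 4 ppages; refcounts: pp0:3 pp1:3 pp2:1 pp3:1
Op 8: write(P3, v1, 174). refcount(pp1)=3>1 -> COPY to pp4. 5 ppages; refcounts: pp0:3 pp1:2 pp2:1 pp3:1 pp4:1

Answer: 3 2 1 1 1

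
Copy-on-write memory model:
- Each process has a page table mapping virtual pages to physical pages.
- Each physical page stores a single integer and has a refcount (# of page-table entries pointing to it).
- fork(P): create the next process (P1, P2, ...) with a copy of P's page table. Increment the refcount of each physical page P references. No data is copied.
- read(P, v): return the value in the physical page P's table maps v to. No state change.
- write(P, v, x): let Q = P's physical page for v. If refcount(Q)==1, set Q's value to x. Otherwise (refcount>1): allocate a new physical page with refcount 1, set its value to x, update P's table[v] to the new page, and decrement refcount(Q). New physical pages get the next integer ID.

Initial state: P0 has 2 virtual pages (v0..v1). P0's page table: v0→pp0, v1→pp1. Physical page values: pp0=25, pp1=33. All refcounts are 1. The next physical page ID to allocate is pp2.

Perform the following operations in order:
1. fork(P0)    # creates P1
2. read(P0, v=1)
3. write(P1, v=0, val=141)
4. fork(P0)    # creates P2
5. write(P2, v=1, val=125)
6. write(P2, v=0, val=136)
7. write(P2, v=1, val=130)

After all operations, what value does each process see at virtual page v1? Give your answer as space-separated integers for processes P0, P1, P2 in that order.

Op 1: fork(P0) -> P1. 2 ppages; refcounts: pp0:2 pp1:2
Op 2: read(P0, v1) -> 33. No state change.
Op 3: write(P1, v0, 141). refcount(pp0)=2>1 -> COPY to pp2. 3 ppages; refcounts: pp0:1 pp1:2 pp2:1
Op 4: fork(P0) -> P2. 3 ppages; refcounts: pp0:2 pp1:3 pp2:1
Op 5: write(P2, v1, 125). refcount(pp1)=3>1 -> COPY to pp3. 4 ppages; refcounts: pp0:2 pp1:2 pp2:1 pp3:1
Op 6: write(P2, v0, 136). refcount(pp0)=2>1 -> COPY to pp4. 5 ppages; refcounts: pp0:1 pp1:2 pp2:1 pp3:1 pp4:1
Op 7: write(P2, v1, 130). refcount(pp3)=1 -> write in place. 5 ppages; refcounts: pp0:1 pp1:2 pp2:1 pp3:1 pp4:1
P0: v1 -> pp1 = 33
P1: v1 -> pp1 = 33
P2: v1 -> pp3 = 130

Answer: 33 33 130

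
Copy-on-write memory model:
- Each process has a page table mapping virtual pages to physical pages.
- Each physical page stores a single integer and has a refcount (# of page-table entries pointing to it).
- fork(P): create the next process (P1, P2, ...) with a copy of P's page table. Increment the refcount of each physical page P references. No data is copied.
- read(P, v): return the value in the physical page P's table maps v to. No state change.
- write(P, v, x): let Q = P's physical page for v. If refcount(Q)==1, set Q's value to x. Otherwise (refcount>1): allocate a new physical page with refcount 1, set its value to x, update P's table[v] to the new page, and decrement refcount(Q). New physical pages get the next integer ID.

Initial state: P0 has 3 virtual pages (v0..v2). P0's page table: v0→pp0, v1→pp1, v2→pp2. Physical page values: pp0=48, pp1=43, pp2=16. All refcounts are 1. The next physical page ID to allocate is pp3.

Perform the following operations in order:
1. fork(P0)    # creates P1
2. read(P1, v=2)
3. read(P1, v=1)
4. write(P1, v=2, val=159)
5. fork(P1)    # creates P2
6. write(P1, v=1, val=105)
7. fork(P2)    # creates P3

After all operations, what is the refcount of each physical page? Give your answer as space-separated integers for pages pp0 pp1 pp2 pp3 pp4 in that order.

Answer: 4 3 1 3 1

Derivation:
Op 1: fork(P0) -> P1. 3 ppages; refcounts: pp0:2 pp1:2 pp2:2
Op 2: read(P1, v2) -> 16. No state change.
Op 3: read(P1, v1) -> 43. No state change.
Op 4: write(P1, v2, 159). refcount(pp2)=2>1 -> COPY to pp3. 4 ppages; refcounts: pp0:2 pp1:2 pp2:1 pp3:1
Op 5: fork(P1) -> P2. 4 ppages; refcounts: pp0:3 pp1:3 pp2:1 pp3:2
Op 6: write(P1, v1, 105). refcount(pp1)=3>1 -> COPY to pp4. 5 ppages; refcounts: pp0:3 pp1:2 pp2:1 pp3:2 pp4:1
Op 7: fork(P2) -> P3. 5 ppages; refcounts: pp0:4 pp1:3 pp2:1 pp3:3 pp4:1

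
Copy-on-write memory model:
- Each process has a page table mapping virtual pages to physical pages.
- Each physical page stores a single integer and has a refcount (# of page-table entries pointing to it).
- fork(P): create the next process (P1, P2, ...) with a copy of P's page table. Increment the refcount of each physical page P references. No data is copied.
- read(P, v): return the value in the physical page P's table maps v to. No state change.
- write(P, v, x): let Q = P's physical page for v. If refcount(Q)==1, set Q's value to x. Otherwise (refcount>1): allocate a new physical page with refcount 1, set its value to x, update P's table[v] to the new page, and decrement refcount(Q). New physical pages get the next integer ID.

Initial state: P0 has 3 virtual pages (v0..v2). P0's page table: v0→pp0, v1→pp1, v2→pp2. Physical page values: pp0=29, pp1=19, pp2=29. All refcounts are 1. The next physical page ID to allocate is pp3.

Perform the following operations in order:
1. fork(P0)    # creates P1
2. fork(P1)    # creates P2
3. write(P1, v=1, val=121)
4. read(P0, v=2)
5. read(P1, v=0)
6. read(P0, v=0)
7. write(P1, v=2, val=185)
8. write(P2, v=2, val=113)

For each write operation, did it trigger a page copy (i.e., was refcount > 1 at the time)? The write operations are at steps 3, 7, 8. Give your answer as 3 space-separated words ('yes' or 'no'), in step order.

Op 1: fork(P0) -> P1. 3 ppages; refcounts: pp0:2 pp1:2 pp2:2
Op 2: fork(P1) -> P2. 3 ppages; refcounts: pp0:3 pp1:3 pp2:3
Op 3: write(P1, v1, 121). refcount(pp1)=3>1 -> COPY to pp3. 4 ppages; refcounts: pp0:3 pp1:2 pp2:3 pp3:1
Op 4: read(P0, v2) -> 29. No state change.
Op 5: read(P1, v0) -> 29. No state change.
Op 6: read(P0, v0) -> 29. No state change.
Op 7: write(P1, v2, 185). refcount(pp2)=3>1 -> COPY to pp4. 5 ppages; refcounts: pp0:3 pp1:2 pp2:2 pp3:1 pp4:1
Op 8: write(P2, v2, 113). refcount(pp2)=2>1 -> COPY to pp5. 6 ppages; refcounts: pp0:3 pp1:2 pp2:1 pp3:1 pp4:1 pp5:1

yes yes yes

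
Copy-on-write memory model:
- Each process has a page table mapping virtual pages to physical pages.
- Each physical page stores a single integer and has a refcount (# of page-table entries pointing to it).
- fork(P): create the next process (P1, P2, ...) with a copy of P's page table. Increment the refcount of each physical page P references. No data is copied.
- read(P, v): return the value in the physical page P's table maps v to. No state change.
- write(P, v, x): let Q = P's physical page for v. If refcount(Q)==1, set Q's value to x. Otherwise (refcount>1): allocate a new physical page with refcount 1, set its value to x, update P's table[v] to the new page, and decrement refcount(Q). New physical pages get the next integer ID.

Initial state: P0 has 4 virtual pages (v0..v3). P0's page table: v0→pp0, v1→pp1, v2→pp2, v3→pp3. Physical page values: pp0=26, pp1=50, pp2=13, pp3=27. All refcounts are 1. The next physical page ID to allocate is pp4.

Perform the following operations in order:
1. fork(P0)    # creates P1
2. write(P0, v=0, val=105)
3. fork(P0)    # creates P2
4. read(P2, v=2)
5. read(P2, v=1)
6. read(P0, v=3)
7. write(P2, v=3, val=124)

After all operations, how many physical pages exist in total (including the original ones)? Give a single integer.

Op 1: fork(P0) -> P1. 4 ppages; refcounts: pp0:2 pp1:2 pp2:2 pp3:2
Op 2: write(P0, v0, 105). refcount(pp0)=2>1 -> COPY to pp4. 5 ppages; refcounts: pp0:1 pp1:2 pp2:2 pp3:2 pp4:1
Op 3: fork(P0) -> P2. 5 ppages; refcounts: pp0:1 pp1:3 pp2:3 pp3:3 pp4:2
Op 4: read(P2, v2) -> 13. No state change.
Op 5: read(P2, v1) -> 50. No state change.
Op 6: read(P0, v3) -> 27. No state change.
Op 7: write(P2, v3, 124). refcount(pp3)=3>1 -> COPY to pp5. 6 ppages; refcounts: pp0:1 pp1:3 pp2:3 pp3:2 pp4:2 pp5:1

Answer: 6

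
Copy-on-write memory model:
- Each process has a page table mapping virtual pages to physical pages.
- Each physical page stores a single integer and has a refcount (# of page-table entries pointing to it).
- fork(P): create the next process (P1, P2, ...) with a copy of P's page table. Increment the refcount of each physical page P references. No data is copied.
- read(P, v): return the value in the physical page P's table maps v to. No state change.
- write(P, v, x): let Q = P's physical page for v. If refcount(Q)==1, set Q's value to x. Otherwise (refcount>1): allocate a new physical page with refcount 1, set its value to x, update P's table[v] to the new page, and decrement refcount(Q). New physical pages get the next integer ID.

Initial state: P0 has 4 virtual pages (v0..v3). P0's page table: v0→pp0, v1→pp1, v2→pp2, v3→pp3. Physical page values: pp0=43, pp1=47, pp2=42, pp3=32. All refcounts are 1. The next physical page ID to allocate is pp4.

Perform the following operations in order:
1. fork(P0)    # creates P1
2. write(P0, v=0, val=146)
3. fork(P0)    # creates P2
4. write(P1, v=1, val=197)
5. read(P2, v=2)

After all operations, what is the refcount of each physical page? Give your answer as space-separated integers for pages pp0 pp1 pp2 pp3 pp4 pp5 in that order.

Op 1: fork(P0) -> P1. 4 ppages; refcounts: pp0:2 pp1:2 pp2:2 pp3:2
Op 2: write(P0, v0, 146). refcount(pp0)=2>1 -> COPY to pp4. 5 ppages; refcounts: pp0:1 pp1:2 pp2:2 pp3:2 pp4:1
Op 3: fork(P0) -> P2. 5 ppages; refcounts: pp0:1 pp1:3 pp2:3 pp3:3 pp4:2
Op 4: write(P1, v1, 197). refcount(pp1)=3>1 -> COPY to pp5. 6 ppages; refcounts: pp0:1 pp1:2 pp2:3 pp3:3 pp4:2 pp5:1
Op 5: read(P2, v2) -> 42. No state change.

Answer: 1 2 3 3 2 1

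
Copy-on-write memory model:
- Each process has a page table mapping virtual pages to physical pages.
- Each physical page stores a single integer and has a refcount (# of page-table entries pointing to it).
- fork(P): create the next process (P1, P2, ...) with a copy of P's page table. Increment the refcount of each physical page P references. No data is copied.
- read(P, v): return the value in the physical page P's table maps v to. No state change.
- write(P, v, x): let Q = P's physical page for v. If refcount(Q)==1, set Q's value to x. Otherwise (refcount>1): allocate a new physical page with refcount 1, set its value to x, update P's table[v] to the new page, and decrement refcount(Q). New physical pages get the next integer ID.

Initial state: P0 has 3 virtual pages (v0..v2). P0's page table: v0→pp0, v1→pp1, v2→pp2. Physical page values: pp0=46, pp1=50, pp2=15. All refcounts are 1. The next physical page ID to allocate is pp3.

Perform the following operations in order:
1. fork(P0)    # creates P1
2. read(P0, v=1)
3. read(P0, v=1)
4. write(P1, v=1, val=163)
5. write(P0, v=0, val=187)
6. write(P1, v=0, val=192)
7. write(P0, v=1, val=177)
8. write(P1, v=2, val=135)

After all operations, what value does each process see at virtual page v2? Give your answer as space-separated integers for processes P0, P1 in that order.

Answer: 15 135

Derivation:
Op 1: fork(P0) -> P1. 3 ppages; refcounts: pp0:2 pp1:2 pp2:2
Op 2: read(P0, v1) -> 50. No state change.
Op 3: read(P0, v1) -> 50. No state change.
Op 4: write(P1, v1, 163). refcount(pp1)=2>1 -> COPY to pp3. 4 ppages; refcounts: pp0:2 pp1:1 pp2:2 pp3:1
Op 5: write(P0, v0, 187). refcount(pp0)=2>1 -> COPY to pp4. 5 ppages; refcounts: pp0:1 pp1:1 pp2:2 pp3:1 pp4:1
Op 6: write(P1, v0, 192). refcount(pp0)=1 -> write in place. 5 ppages; refcounts: pp0:1 pp1:1 pp2:2 pp3:1 pp4:1
Op 7: write(P0, v1, 177). refcount(pp1)=1 -> write in place. 5 ppages; refcounts: pp0:1 pp1:1 pp2:2 pp3:1 pp4:1
Op 8: write(P1, v2, 135). refcount(pp2)=2>1 -> COPY to pp5. 6 ppages; refcounts: pp0:1 pp1:1 pp2:1 pp3:1 pp4:1 pp5:1
P0: v2 -> pp2 = 15
P1: v2 -> pp5 = 135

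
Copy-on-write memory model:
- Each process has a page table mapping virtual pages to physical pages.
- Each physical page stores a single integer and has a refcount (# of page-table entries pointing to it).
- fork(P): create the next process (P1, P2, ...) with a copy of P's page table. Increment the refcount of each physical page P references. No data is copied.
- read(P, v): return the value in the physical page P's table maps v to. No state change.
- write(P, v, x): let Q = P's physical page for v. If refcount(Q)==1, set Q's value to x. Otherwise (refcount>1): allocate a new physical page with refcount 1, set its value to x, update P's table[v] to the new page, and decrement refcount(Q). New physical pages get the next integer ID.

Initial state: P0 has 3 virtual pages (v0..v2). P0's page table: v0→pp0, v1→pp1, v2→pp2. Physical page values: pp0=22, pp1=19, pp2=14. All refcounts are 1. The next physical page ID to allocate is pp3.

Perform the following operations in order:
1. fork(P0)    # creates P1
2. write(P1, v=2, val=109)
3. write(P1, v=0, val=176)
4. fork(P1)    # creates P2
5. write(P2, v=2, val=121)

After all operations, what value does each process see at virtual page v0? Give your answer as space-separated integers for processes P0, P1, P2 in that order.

Op 1: fork(P0) -> P1. 3 ppages; refcounts: pp0:2 pp1:2 pp2:2
Op 2: write(P1, v2, 109). refcount(pp2)=2>1 -> COPY to pp3. 4 ppages; refcounts: pp0:2 pp1:2 pp2:1 pp3:1
Op 3: write(P1, v0, 176). refcount(pp0)=2>1 -> COPY to pp4. 5 ppages; refcounts: pp0:1 pp1:2 pp2:1 pp3:1 pp4:1
Op 4: fork(P1) -> P2. 5 ppages; refcounts: pp0:1 pp1:3 pp2:1 pp3:2 pp4:2
Op 5: write(P2, v2, 121). refcount(pp3)=2>1 -> COPY to pp5. 6 ppages; refcounts: pp0:1 pp1:3 pp2:1 pp3:1 pp4:2 pp5:1
P0: v0 -> pp0 = 22
P1: v0 -> pp4 = 176
P2: v0 -> pp4 = 176

Answer: 22 176 176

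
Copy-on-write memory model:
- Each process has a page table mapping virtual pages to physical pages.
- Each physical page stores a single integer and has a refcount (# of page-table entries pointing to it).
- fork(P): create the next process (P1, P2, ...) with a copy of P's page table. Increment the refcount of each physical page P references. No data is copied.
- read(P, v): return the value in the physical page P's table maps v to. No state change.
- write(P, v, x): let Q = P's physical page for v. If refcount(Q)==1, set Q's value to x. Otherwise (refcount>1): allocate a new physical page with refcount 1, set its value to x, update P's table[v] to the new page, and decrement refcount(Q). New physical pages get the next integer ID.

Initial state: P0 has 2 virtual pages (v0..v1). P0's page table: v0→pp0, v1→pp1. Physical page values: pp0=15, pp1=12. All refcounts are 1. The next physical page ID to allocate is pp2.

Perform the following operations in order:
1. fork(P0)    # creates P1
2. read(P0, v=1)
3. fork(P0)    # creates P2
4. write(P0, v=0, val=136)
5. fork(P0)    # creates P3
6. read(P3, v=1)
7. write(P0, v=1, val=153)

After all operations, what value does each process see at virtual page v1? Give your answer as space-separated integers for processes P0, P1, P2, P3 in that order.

Answer: 153 12 12 12

Derivation:
Op 1: fork(P0) -> P1. 2 ppages; refcounts: pp0:2 pp1:2
Op 2: read(P0, v1) -> 12. No state change.
Op 3: fork(P0) -> P2. 2 ppages; refcounts: pp0:3 pp1:3
Op 4: write(P0, v0, 136). refcount(pp0)=3>1 -> COPY to pp2. 3 ppages; refcounts: pp0:2 pp1:3 pp2:1
Op 5: fork(P0) -> P3. 3 ppages; refcounts: pp0:2 pp1:4 pp2:2
Op 6: read(P3, v1) -> 12. No state change.
Op 7: write(P0, v1, 153). refcount(pp1)=4>1 -> COPY to pp3. 4 ppages; refcounts: pp0:2 pp1:3 pp2:2 pp3:1
P0: v1 -> pp3 = 153
P1: v1 -> pp1 = 12
P2: v1 -> pp1 = 12
P3: v1 -> pp1 = 12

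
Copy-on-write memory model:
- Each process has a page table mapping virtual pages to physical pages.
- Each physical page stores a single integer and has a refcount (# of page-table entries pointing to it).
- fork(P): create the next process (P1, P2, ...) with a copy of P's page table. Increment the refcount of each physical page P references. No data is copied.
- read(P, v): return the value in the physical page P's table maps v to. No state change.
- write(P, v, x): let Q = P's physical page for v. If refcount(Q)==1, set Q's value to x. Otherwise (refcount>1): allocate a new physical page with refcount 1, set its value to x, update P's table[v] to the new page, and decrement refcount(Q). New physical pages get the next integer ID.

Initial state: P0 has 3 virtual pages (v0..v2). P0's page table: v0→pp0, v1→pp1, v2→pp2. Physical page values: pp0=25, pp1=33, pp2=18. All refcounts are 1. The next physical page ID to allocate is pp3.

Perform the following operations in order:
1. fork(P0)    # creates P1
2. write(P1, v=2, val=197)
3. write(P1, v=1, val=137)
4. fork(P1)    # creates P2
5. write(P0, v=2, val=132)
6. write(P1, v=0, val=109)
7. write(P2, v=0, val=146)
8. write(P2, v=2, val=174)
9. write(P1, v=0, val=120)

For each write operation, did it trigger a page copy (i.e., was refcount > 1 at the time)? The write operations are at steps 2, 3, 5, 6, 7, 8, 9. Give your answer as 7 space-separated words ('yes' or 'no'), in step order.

Op 1: fork(P0) -> P1. 3 ppages; refcounts: pp0:2 pp1:2 pp2:2
Op 2: write(P1, v2, 197). refcount(pp2)=2>1 -> COPY to pp3. 4 ppages; refcounts: pp0:2 pp1:2 pp2:1 pp3:1
Op 3: write(P1, v1, 137). refcount(pp1)=2>1 -> COPY to pp4. 5 ppages; refcounts: pp0:2 pp1:1 pp2:1 pp3:1 pp4:1
Op 4: fork(P1) -> P2. 5 ppages; refcounts: pp0:3 pp1:1 pp2:1 pp3:2 pp4:2
Op 5: write(P0, v2, 132). refcount(pp2)=1 -> write in place. 5 ppages; refcounts: pp0:3 pp1:1 pp2:1 pp3:2 pp4:2
Op 6: write(P1, v0, 109). refcount(pp0)=3>1 -> COPY to pp5. 6 ppages; refcounts: pp0:2 pp1:1 pp2:1 pp3:2 pp4:2 pp5:1
Op 7: write(P2, v0, 146). refcount(pp0)=2>1 -> COPY to pp6. 7 ppages; refcounts: pp0:1 pp1:1 pp2:1 pp3:2 pp4:2 pp5:1 pp6:1
Op 8: write(P2, v2, 174). refcount(pp3)=2>1 -> COPY to pp7. 8 ppages; refcounts: pp0:1 pp1:1 pp2:1 pp3:1 pp4:2 pp5:1 pp6:1 pp7:1
Op 9: write(P1, v0, 120). refcount(pp5)=1 -> write in place. 8 ppages; refcounts: pp0:1 pp1:1 pp2:1 pp3:1 pp4:2 pp5:1 pp6:1 pp7:1

yes yes no yes yes yes no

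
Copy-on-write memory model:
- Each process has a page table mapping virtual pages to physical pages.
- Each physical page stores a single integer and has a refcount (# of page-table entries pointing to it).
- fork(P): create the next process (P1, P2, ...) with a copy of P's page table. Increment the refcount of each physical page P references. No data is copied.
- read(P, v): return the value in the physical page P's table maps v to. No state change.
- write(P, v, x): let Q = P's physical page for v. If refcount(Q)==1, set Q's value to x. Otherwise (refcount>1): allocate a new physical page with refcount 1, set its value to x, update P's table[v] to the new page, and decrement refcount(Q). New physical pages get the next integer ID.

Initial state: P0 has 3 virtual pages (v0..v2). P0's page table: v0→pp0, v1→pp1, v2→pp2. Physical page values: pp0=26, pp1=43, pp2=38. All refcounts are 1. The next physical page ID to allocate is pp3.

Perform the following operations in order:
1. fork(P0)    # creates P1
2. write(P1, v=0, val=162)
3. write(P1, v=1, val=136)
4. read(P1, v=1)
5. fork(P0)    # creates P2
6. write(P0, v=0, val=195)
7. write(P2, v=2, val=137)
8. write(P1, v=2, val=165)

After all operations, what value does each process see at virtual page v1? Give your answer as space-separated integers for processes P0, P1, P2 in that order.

Op 1: fork(P0) -> P1. 3 ppages; refcounts: pp0:2 pp1:2 pp2:2
Op 2: write(P1, v0, 162). refcount(pp0)=2>1 -> COPY to pp3. 4 ppages; refcounts: pp0:1 pp1:2 pp2:2 pp3:1
Op 3: write(P1, v1, 136). refcount(pp1)=2>1 -> COPY to pp4. 5 ppages; refcounts: pp0:1 pp1:1 pp2:2 pp3:1 pp4:1
Op 4: read(P1, v1) -> 136. No state change.
Op 5: fork(P0) -> P2. 5 ppages; refcounts: pp0:2 pp1:2 pp2:3 pp3:1 pp4:1
Op 6: write(P0, v0, 195). refcount(pp0)=2>1 -> COPY to pp5. 6 ppages; refcounts: pp0:1 pp1:2 pp2:3 pp3:1 pp4:1 pp5:1
Op 7: write(P2, v2, 137). refcount(pp2)=3>1 -> COPY to pp6. 7 ppages; refcounts: pp0:1 pp1:2 pp2:2 pp3:1 pp4:1 pp5:1 pp6:1
Op 8: write(P1, v2, 165). refcount(pp2)=2>1 -> COPY to pp7. 8 ppages; refcounts: pp0:1 pp1:2 pp2:1 pp3:1 pp4:1 pp5:1 pp6:1 pp7:1
P0: v1 -> pp1 = 43
P1: v1 -> pp4 = 136
P2: v1 -> pp1 = 43

Answer: 43 136 43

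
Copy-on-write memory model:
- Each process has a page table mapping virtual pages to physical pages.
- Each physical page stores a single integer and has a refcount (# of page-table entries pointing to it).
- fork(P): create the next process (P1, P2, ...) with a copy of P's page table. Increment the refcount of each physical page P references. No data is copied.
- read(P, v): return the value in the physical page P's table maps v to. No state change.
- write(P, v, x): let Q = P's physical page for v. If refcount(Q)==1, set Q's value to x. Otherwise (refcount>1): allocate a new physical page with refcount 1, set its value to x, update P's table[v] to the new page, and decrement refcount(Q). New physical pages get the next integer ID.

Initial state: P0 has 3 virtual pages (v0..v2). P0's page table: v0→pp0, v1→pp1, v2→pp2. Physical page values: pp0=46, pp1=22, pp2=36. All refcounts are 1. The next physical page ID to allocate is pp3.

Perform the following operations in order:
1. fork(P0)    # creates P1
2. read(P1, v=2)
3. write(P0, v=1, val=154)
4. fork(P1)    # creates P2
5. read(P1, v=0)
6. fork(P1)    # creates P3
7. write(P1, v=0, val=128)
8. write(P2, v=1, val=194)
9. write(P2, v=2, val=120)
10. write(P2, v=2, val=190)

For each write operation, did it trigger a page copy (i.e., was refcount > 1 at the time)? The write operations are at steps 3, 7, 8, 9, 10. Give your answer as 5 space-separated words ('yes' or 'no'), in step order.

Op 1: fork(P0) -> P1. 3 ppages; refcounts: pp0:2 pp1:2 pp2:2
Op 2: read(P1, v2) -> 36. No state change.
Op 3: write(P0, v1, 154). refcount(pp1)=2>1 -> COPY to pp3. 4 ppages; refcounts: pp0:2 pp1:1 pp2:2 pp3:1
Op 4: fork(P1) -> P2. 4 ppages; refcounts: pp0:3 pp1:2 pp2:3 pp3:1
Op 5: read(P1, v0) -> 46. No state change.
Op 6: fork(P1) -> P3. 4 ppages; refcounts: pp0:4 pp1:3 pp2:4 pp3:1
Op 7: write(P1, v0, 128). refcount(pp0)=4>1 -> COPY to pp4. 5 ppages; refcounts: pp0:3 pp1:3 pp2:4 pp3:1 pp4:1
Op 8: write(P2, v1, 194). refcount(pp1)=3>1 -> COPY to pp5. 6 ppages; refcounts: pp0:3 pp1:2 pp2:4 pp3:1 pp4:1 pp5:1
Op 9: write(P2, v2, 120). refcount(pp2)=4>1 -> COPY to pp6. 7 ppages; refcounts: pp0:3 pp1:2 pp2:3 pp3:1 pp4:1 pp5:1 pp6:1
Op 10: write(P2, v2, 190). refcount(pp6)=1 -> write in place. 7 ppages; refcounts: pp0:3 pp1:2 pp2:3 pp3:1 pp4:1 pp5:1 pp6:1

yes yes yes yes no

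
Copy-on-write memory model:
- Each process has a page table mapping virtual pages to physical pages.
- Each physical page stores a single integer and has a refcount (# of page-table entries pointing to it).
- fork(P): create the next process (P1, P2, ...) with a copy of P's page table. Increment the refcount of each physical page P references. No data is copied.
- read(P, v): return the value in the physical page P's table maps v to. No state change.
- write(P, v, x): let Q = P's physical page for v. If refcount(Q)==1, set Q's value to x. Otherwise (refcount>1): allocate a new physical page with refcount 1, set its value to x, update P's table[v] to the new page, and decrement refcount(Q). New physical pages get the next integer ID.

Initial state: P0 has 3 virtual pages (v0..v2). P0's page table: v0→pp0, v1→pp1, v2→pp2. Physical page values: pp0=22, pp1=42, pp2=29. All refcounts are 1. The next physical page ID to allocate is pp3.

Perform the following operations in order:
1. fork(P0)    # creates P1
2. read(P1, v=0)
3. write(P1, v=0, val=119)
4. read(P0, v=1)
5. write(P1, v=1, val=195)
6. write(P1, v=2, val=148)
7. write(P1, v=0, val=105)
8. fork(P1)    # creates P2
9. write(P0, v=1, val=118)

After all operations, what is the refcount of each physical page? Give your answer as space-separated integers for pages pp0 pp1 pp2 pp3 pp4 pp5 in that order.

Answer: 1 1 1 2 2 2

Derivation:
Op 1: fork(P0) -> P1. 3 ppages; refcounts: pp0:2 pp1:2 pp2:2
Op 2: read(P1, v0) -> 22. No state change.
Op 3: write(P1, v0, 119). refcount(pp0)=2>1 -> COPY to pp3. 4 ppages; refcounts: pp0:1 pp1:2 pp2:2 pp3:1
Op 4: read(P0, v1) -> 42. No state change.
Op 5: write(P1, v1, 195). refcount(pp1)=2>1 -> COPY to pp4. 5 ppages; refcounts: pp0:1 pp1:1 pp2:2 pp3:1 pp4:1
Op 6: write(P1, v2, 148). refcount(pp2)=2>1 -> COPY to pp5. 6 ppages; refcounts: pp0:1 pp1:1 pp2:1 pp3:1 pp4:1 pp5:1
Op 7: write(P1, v0, 105). refcount(pp3)=1 -> write in place. 6 ppages; refcounts: pp0:1 pp1:1 pp2:1 pp3:1 pp4:1 pp5:1
Op 8: fork(P1) -> P2. 6 ppages; refcounts: pp0:1 pp1:1 pp2:1 pp3:2 pp4:2 pp5:2
Op 9: write(P0, v1, 118). refcount(pp1)=1 -> write in place. 6 ppages; refcounts: pp0:1 pp1:1 pp2:1 pp3:2 pp4:2 pp5:2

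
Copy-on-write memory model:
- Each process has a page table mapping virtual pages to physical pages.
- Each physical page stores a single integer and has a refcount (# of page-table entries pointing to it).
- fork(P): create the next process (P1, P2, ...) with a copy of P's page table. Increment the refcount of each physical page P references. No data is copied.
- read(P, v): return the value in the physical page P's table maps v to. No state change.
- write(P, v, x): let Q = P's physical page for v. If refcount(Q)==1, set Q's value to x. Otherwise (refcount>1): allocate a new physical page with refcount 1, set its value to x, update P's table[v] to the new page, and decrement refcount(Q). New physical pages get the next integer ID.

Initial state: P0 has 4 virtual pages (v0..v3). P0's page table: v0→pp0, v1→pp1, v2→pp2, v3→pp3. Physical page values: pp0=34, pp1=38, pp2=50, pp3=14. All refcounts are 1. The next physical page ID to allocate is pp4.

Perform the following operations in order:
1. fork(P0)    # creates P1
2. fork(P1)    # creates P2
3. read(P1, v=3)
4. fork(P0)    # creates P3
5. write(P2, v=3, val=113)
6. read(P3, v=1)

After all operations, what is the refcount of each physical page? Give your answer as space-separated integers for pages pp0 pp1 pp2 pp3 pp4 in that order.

Op 1: fork(P0) -> P1. 4 ppages; refcounts: pp0:2 pp1:2 pp2:2 pp3:2
Op 2: fork(P1) -> P2. 4 ppages; refcounts: pp0:3 pp1:3 pp2:3 pp3:3
Op 3: read(P1, v3) -> 14. No state change.
Op 4: fork(P0) -> P3. 4 ppages; refcounts: pp0:4 pp1:4 pp2:4 pp3:4
Op 5: write(P2, v3, 113). refcount(pp3)=4>1 -> COPY to pp4. 5 ppages; refcounts: pp0:4 pp1:4 pp2:4 pp3:3 pp4:1
Op 6: read(P3, v1) -> 38. No state change.

Answer: 4 4 4 3 1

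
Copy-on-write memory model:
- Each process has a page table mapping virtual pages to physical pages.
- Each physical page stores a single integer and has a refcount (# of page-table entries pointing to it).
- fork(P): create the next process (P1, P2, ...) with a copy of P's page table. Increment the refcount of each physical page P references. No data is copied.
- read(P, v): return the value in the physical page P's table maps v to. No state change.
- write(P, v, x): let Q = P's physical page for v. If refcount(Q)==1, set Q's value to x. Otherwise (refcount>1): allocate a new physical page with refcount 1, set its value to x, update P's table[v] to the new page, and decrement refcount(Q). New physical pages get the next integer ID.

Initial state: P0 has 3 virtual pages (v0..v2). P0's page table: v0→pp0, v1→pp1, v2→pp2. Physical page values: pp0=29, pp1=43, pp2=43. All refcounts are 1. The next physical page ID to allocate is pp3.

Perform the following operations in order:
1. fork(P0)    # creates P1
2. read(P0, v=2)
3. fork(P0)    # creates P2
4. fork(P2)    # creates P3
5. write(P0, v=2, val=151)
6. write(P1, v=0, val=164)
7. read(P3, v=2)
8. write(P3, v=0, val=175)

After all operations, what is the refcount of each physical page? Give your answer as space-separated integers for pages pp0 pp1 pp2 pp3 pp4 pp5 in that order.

Op 1: fork(P0) -> P1. 3 ppages; refcounts: pp0:2 pp1:2 pp2:2
Op 2: read(P0, v2) -> 43. No state change.
Op 3: fork(P0) -> P2. 3 ppages; refcounts: pp0:3 pp1:3 pp2:3
Op 4: fork(P2) -> P3. 3 ppages; refcounts: pp0:4 pp1:4 pp2:4
Op 5: write(P0, v2, 151). refcount(pp2)=4>1 -> COPY to pp3. 4 ppages; refcounts: pp0:4 pp1:4 pp2:3 pp3:1
Op 6: write(P1, v0, 164). refcount(pp0)=4>1 -> COPY to pp4. 5 ppages; refcounts: pp0:3 pp1:4 pp2:3 pp3:1 pp4:1
Op 7: read(P3, v2) -> 43. No state change.
Op 8: write(P3, v0, 175). refcount(pp0)=3>1 -> COPY to pp5. 6 ppages; refcounts: pp0:2 pp1:4 pp2:3 pp3:1 pp4:1 pp5:1

Answer: 2 4 3 1 1 1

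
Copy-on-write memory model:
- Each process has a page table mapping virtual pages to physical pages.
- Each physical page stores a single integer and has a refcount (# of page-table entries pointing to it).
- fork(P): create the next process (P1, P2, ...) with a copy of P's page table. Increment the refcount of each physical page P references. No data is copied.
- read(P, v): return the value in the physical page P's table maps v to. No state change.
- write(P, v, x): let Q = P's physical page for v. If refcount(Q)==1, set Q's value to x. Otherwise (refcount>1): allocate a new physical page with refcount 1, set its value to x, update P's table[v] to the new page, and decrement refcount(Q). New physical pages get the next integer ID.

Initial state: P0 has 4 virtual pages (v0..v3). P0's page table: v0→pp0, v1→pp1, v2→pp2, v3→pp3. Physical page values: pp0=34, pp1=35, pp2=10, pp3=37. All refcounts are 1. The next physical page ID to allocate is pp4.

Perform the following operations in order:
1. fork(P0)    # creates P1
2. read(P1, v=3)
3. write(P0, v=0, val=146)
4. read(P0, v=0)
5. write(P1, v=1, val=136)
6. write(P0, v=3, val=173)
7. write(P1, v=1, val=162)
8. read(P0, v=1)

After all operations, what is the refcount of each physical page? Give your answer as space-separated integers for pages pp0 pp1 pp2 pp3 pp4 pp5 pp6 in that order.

Answer: 1 1 2 1 1 1 1

Derivation:
Op 1: fork(P0) -> P1. 4 ppages; refcounts: pp0:2 pp1:2 pp2:2 pp3:2
Op 2: read(P1, v3) -> 37. No state change.
Op 3: write(P0, v0, 146). refcount(pp0)=2>1 -> COPY to pp4. 5 ppages; refcounts: pp0:1 pp1:2 pp2:2 pp3:2 pp4:1
Op 4: read(P0, v0) -> 146. No state change.
Op 5: write(P1, v1, 136). refcount(pp1)=2>1 -> COPY to pp5. 6 ppages; refcounts: pp0:1 pp1:1 pp2:2 pp3:2 pp4:1 pp5:1
Op 6: write(P0, v3, 173). refcount(pp3)=2>1 -> COPY to pp6. 7 ppages; refcounts: pp0:1 pp1:1 pp2:2 pp3:1 pp4:1 pp5:1 pp6:1
Op 7: write(P1, v1, 162). refcount(pp5)=1 -> write in place. 7 ppages; refcounts: pp0:1 pp1:1 pp2:2 pp3:1 pp4:1 pp5:1 pp6:1
Op 8: read(P0, v1) -> 35. No state change.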